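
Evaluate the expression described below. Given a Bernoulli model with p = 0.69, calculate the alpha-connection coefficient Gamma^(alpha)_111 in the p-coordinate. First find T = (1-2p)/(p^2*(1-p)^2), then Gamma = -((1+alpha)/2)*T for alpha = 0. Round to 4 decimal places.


Skewness (Amari-Chentsov) tensor: T = (1-2p)/(p^2*(1-p)^2).
p = 0.69, 1-2p = -0.38, p^2 = 0.4761, (1-p)^2 = 0.0961.
T = -0.38/(0.4761 * 0.0961) = -8.305428.
In the p-coordinate, Gamma^(alpha) = Gamma^(0) - (alpha/2)*T with Gamma^(0) = (1/2)*g'(p) = -T/2,
so Gamma^(alpha) = -((1+alpha)/2)*T.
alpha = 0, -(1+alpha)/2 = -0.5.
Gamma = -0.5 * -8.305428 = 4.1527

4.1527


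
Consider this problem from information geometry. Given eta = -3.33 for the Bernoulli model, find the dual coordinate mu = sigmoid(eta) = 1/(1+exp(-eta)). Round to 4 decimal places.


Dual coordinate (expectation parameter) for Bernoulli:
mu = 1/(1+exp(-eta)).
eta = -3.33.
exp(-eta) = exp(3.33) = 27.938342.
mu = 1/(1+27.938342) = 0.0346

0.0346


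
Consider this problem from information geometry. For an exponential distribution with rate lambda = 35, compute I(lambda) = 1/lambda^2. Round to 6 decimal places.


Fisher information for exponential: I(lambda) = 1/lambda^2.
lambda = 35, lambda^2 = 1225.
I = 1/1225 = 0.000816

0.000816


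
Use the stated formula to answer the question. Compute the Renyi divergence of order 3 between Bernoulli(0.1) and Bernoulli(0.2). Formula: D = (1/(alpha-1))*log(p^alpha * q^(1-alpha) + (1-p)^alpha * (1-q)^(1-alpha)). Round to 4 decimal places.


Renyi divergence of order alpha between Bernoulli distributions:
D = (1/(alpha-1))*log(p^alpha * q^(1-alpha) + (1-p)^alpha * (1-q)^(1-alpha)).
alpha = 3, p = 0.1, q = 0.2.
p^alpha * q^(1-alpha) = 0.1^3 * 0.2^-2 = 0.025.
(1-p)^alpha * (1-q)^(1-alpha) = 0.9^3 * 0.8^-2 = 1.139063.
sum = 0.025 + 1.139063 = 1.164062.
D = (1/2)*log(1.164062) = 0.0760

0.0760


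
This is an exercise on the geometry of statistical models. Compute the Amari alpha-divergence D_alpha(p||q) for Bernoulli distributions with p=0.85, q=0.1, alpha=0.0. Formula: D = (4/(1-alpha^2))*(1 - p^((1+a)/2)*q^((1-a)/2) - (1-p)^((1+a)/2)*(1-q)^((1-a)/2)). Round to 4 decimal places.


Amari alpha-divergence:
D = (4/(1-alpha^2))*(1 - p^((1+a)/2)*q^((1-a)/2) - (1-p)^((1+a)/2)*(1-q)^((1-a)/2)).
alpha = 0.0, p = 0.85, q = 0.1.
e1 = (1+alpha)/2 = 0.5, e2 = (1-alpha)/2 = 0.5.
t1 = p^e1 * q^e2 = 0.85^0.5 * 0.1^0.5 = 0.291548.
t2 = (1-p)^e1 * (1-q)^e2 = 0.15^0.5 * 0.9^0.5 = 0.367423.
4/(1-alpha^2) = 4.0.
D = 4.0*(1 - 0.291548 - 0.367423) = 1.3641

1.3641


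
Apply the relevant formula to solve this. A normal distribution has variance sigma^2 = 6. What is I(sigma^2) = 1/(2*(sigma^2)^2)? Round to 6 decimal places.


Fisher information for variance: I(sigma^2) = 1/(2*sigma^4).
sigma^2 = 6, so sigma^4 = 36.
I = 1/(2*36) = 1/72 = 0.013889

0.013889


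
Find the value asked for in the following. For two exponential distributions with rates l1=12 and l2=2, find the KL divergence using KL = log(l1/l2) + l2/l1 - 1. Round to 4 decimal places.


KL divergence for exponential family:
KL = log(l1/l2) + l2/l1 - 1.
log(12/2) = 1.791759.
2/12 = 0.166667.
KL = 1.791759 + 0.166667 - 1 = 0.9584

0.9584


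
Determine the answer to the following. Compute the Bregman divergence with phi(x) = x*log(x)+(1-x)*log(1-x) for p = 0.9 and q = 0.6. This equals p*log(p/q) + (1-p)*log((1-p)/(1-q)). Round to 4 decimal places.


Bregman divergence with negative entropy generator:
D = p*log(p/q) + (1-p)*log((1-p)/(1-q)).
p = 0.9, q = 0.6.
p*log(p/q) = 0.9*log(0.9/0.6) = 0.364919.
(1-p)*log((1-p)/(1-q)) = 0.1*log(0.1/0.4) = -0.138629.
D = 0.364919 + -0.138629 = 0.2263

0.2263


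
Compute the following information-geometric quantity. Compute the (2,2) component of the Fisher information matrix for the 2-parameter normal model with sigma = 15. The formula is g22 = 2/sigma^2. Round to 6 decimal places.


For the 2-parameter normal family, the Fisher metric has:
  g11 = 1/sigma^2, g22 = 2/sigma^2.
sigma = 15, sigma^2 = 225.
g22 = 0.008889

0.008889


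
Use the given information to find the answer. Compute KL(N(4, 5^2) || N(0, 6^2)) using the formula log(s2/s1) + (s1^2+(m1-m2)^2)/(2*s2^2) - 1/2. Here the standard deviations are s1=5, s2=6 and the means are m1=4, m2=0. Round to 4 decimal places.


KL divergence between normal distributions:
KL = log(s2/s1) + (s1^2 + (m1-m2)^2)/(2*s2^2) - 1/2.
log(6/5) = 0.182322.
(5^2 + (4-0)^2)/(2*6^2) = (25 + 16)/72 = 0.569444.
KL = 0.182322 + 0.569444 - 0.5 = 0.2518

0.2518


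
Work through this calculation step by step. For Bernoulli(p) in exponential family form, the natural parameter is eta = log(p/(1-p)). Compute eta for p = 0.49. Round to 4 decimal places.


Natural parameter for Bernoulli: eta = log(p/(1-p)).
p = 0.49, 1-p = 0.51.
p/(1-p) = 0.960784.
eta = log(0.960784) = -0.0400

-0.0400


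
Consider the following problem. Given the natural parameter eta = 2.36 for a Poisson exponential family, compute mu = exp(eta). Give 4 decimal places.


Expectation parameter for Poisson exponential family:
mu = exp(eta).
eta = 2.36.
mu = exp(2.36) = 10.5910

10.5910


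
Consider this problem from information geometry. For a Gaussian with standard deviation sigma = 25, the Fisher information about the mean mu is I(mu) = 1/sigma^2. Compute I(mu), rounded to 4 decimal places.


The Fisher information for the mean of a normal distribution is I(mu) = 1/sigma^2.
sigma = 25, so sigma^2 = 625.
I(mu) = 1/625 = 0.0016

0.0016


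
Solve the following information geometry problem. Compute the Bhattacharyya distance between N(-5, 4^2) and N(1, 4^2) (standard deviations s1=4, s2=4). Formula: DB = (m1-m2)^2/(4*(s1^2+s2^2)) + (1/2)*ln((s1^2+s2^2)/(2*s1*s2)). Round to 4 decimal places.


Bhattacharyya distance between two Gaussians:
DB = (m1-m2)^2/(4*(s1^2+s2^2)) + (1/2)*ln((s1^2+s2^2)/(2*s1*s2)).
(m1-m2)^2 = (-6)^2 = 36.
s1^2+s2^2 = 16 + 16 = 32.
term1 = 36/128 = 0.28125.
term2 = 0.5*ln(32/32.0) = 0.0.
DB = 0.28125 + 0.0 = 0.2813

0.2813


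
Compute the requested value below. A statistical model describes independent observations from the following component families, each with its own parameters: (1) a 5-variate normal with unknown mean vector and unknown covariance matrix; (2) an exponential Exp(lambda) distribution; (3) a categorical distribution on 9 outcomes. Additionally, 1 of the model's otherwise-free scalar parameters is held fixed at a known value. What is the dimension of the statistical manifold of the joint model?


The dimension of a statistical manifold equals the number of free
(independent) real parameters of the model. For a product of independent
blocks the parameter counts add.
- 5-variate normal: 5 (mean) + 5*6/2 = 15 (symmetric covariance) = 20.
- exponential (lambda): 1.
- categorical on 9 outcomes (probabilities sum to 1): 9-1 = 8.
Total = 20 + 1 + 8 = 29.
1 parameter(s) fixed at known values: 29 - 1 = 28.
Dimension = 28

28


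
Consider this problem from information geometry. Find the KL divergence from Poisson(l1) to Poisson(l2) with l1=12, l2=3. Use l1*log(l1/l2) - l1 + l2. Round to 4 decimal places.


KL divergence for Poisson:
KL = l1*log(l1/l2) - l1 + l2.
l1 = 12, l2 = 3.
log(12/3) = 1.386294.
l1*log(l1/l2) = 12 * 1.386294 = 16.635532.
KL = 16.635532 - 12 + 3 = 7.6355

7.6355


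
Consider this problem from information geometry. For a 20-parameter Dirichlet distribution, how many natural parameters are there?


Exponential family dimension calculation:
Dirichlet with 20 components has 20 natural parameters.

20


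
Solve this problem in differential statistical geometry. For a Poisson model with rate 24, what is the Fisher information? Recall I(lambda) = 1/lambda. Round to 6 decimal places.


Fisher information for Poisson: I(lambda) = 1/lambda.
lambda = 24.
I(lambda) = 1/24 = 0.041667

0.041667


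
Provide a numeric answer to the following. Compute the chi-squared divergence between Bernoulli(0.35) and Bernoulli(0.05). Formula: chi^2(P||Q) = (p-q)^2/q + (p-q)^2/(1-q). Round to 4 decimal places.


Chi-squared divergence between Bernoulli distributions:
chi^2 = (p-q)^2/q + (p-q)^2/(1-q).
p = 0.35, q = 0.05, p-q = 0.3.
(p-q)^2 = 0.09.
term1 = 0.09/0.05 = 1.8.
term2 = 0.09/0.95 = 0.094737.
chi^2 = 1.8 + 0.094737 = 1.8947

1.8947


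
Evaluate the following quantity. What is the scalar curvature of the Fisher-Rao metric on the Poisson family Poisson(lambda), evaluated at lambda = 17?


This family has a single free parameter, so its statistical manifold
is 1-dimensional. The Riemann curvature tensor of any 1-dimensional
Riemannian manifold vanishes identically, so R = 0.

0


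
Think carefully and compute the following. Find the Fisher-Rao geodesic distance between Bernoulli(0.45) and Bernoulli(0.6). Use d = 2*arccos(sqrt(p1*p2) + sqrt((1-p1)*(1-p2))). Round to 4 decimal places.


Geodesic distance on Bernoulli manifold:
d(p1,p2) = 2*arccos(sqrt(p1*p2) + sqrt((1-p1)*(1-p2))).
sqrt(p1*p2) = sqrt(0.45*0.6) = 0.519615.
sqrt((1-p1)*(1-p2)) = sqrt(0.55*0.4) = 0.469042.
arg = 0.519615 + 0.469042 = 0.988657.
d = 2*arccos(0.988657) = 0.3015

0.3015


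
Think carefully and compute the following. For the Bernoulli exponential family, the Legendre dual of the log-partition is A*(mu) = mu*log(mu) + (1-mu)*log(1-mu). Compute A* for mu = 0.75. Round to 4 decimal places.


Legendre transform for Bernoulli:
A*(mu) = mu*log(mu) + (1-mu)*log(1-mu).
mu = 0.75, 1-mu = 0.25.
mu*log(mu) = 0.75*log(0.75) = -0.215762.
(1-mu)*log(1-mu) = 0.25*log(0.25) = -0.346574.
A* = -0.215762 + -0.346574 = -0.5623

-0.5623


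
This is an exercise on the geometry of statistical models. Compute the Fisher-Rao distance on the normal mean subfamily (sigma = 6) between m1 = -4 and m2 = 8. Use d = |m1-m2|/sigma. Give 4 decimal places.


On the fixed-variance normal subfamily, geodesic distance = |m1-m2|/sigma.
|-4 - 8| = 12.
sigma = 6.
d = 12/6 = 2.0000

2.0000


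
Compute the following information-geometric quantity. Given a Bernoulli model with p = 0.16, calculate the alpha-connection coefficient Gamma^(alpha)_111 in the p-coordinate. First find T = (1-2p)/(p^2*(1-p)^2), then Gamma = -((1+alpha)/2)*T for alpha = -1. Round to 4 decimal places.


Skewness (Amari-Chentsov) tensor: T = (1-2p)/(p^2*(1-p)^2).
p = 0.16, 1-2p = 0.68, p^2 = 0.0256, (1-p)^2 = 0.7056.
T = 0.68/(0.0256 * 0.7056) = 37.645266.
In the p-coordinate, Gamma^(alpha) = Gamma^(0) - (alpha/2)*T with Gamma^(0) = (1/2)*g'(p) = -T/2,
so Gamma^(alpha) = -((1+alpha)/2)*T.
alpha = -1, -(1+alpha)/2 = 0.0.
Gamma = 0.0 * 37.645266 = 0.0000

0.0000


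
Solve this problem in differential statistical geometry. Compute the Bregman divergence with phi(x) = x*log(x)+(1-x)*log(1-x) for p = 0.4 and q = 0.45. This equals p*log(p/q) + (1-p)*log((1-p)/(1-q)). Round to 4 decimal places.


Bregman divergence with negative entropy generator:
D = p*log(p/q) + (1-p)*log((1-p)/(1-q)).
p = 0.4, q = 0.45.
p*log(p/q) = 0.4*log(0.4/0.45) = -0.047113.
(1-p)*log((1-p)/(1-q)) = 0.6*log(0.6/0.55) = 0.052207.
D = -0.047113 + 0.052207 = 0.0051

0.0051


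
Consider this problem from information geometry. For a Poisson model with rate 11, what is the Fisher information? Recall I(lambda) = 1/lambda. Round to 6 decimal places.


Fisher information for Poisson: I(lambda) = 1/lambda.
lambda = 11.
I(lambda) = 1/11 = 0.090909

0.090909


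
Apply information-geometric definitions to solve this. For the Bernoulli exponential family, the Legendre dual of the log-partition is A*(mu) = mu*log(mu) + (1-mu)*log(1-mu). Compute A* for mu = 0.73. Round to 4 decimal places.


Legendre transform for Bernoulli:
A*(mu) = mu*log(mu) + (1-mu)*log(1-mu).
mu = 0.73, 1-mu = 0.27.
mu*log(mu) = 0.73*log(0.73) = -0.229739.
(1-mu)*log(1-mu) = 0.27*log(0.27) = -0.35352.
A* = -0.229739 + -0.35352 = -0.5833

-0.5833


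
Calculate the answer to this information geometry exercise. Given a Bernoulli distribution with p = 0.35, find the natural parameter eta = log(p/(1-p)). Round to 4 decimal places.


Natural parameter for Bernoulli: eta = log(p/(1-p)).
p = 0.35, 1-p = 0.65.
p/(1-p) = 0.538462.
eta = log(0.538462) = -0.6190

-0.6190


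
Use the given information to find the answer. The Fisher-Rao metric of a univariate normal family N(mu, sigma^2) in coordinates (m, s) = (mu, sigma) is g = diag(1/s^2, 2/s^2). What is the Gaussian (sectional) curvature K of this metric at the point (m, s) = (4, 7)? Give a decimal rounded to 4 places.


The metric has the form g = (A dm^2 + B ds^2)/s^2 with A = 1, B = 2.
Substitute u = sqrt(A/B)*m: g = B*(du^2 + ds^2)/s^2, i.e. B times the
Poincare upper half-plane metric, which has constant Gaussian curvature -1.
Scaling a 2D metric by a constant c divides the Gaussian curvature by c,
so K = -1/B = -1/(2) = -0.5000 everywhere (the point (m, s) = (4, 7) is irrelevant:
the curvature is constant).
The requested Gaussian curvature is K = -0.5000.

-0.5000


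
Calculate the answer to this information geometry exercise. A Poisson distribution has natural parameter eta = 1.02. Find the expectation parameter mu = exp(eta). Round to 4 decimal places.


Expectation parameter for Poisson exponential family:
mu = exp(eta).
eta = 1.02.
mu = exp(1.02) = 2.7732

2.7732


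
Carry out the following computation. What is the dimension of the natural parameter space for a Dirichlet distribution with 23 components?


Exponential family dimension calculation:
Dirichlet with 23 components has 23 natural parameters.

23


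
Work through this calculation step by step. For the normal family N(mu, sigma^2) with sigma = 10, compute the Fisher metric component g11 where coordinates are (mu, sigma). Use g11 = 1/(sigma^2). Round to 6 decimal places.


For the 2-parameter normal family, the Fisher metric has:
  g11 = 1/sigma^2, g22 = 2/sigma^2.
sigma = 10, sigma^2 = 100.
g11 = 0.010000

0.010000


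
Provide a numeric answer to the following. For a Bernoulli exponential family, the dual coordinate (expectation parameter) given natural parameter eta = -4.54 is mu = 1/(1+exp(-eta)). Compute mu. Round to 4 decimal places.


Dual coordinate (expectation parameter) for Bernoulli:
mu = 1/(1+exp(-eta)).
eta = -4.54.
exp(-eta) = exp(4.54) = 93.6908.
mu = 1/(1+93.6908) = 0.0106

0.0106


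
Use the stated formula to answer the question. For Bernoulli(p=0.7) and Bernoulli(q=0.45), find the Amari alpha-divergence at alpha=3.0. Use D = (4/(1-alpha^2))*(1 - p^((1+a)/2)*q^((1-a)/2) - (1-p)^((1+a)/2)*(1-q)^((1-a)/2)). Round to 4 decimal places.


Amari alpha-divergence:
D = (4/(1-alpha^2))*(1 - p^((1+a)/2)*q^((1-a)/2) - (1-p)^((1+a)/2)*(1-q)^((1-a)/2)).
alpha = 3.0, p = 0.7, q = 0.45.
e1 = (1+alpha)/2 = 2.0, e2 = (1-alpha)/2 = -1.0.
t1 = p^e1 * q^e2 = 0.7^2.0 * 0.45^-1.0 = 1.088889.
t2 = (1-p)^e1 * (1-q)^e2 = 0.3^2.0 * 0.55^-1.0 = 0.163636.
4/(1-alpha^2) = -0.5.
D = -0.5*(1 - 1.088889 - 0.163636) = 0.1263

0.1263


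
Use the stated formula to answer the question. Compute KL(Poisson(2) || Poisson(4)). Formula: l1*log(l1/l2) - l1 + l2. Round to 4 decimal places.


KL divergence for Poisson:
KL = l1*log(l1/l2) - l1 + l2.
l1 = 2, l2 = 4.
log(2/4) = -0.693147.
l1*log(l1/l2) = 2 * -0.693147 = -1.386294.
KL = -1.386294 - 2 + 4 = 0.6137

0.6137


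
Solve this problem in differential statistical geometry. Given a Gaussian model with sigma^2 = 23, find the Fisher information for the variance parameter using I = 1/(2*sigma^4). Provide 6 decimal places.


Fisher information for variance: I(sigma^2) = 1/(2*sigma^4).
sigma^2 = 23, so sigma^4 = 529.
I = 1/(2*529) = 1/1058 = 0.000945

0.000945


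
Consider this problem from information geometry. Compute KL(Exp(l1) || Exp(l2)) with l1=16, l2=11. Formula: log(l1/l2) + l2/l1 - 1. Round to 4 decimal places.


KL divergence for exponential family:
KL = log(l1/l2) + l2/l1 - 1.
log(16/11) = 0.374693.
11/16 = 0.6875.
KL = 0.374693 + 0.6875 - 1 = 0.0622

0.0622


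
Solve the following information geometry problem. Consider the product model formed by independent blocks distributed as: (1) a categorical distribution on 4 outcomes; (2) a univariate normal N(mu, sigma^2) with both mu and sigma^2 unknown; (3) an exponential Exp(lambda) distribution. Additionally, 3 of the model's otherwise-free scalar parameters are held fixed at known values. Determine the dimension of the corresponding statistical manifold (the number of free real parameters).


The dimension of a statistical manifold equals the number of free
(independent) real parameters of the model. For a product of independent
blocks the parameter counts add.
- categorical on 4 outcomes (probabilities sum to 1): 4-1 = 3.
- normal (mu, sigma^2): 2.
- exponential (lambda): 1.
Total = 3 + 2 + 1 = 6.
3 parameter(s) fixed at known values: 6 - 3 = 3.
Dimension = 3

3


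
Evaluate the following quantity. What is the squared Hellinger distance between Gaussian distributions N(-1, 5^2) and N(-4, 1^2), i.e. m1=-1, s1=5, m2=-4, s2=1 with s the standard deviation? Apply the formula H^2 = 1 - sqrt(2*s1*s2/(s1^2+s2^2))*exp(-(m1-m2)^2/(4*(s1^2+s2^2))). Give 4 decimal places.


Squared Hellinger distance for Gaussians:
H^2 = 1 - sqrt(2*s1*s2/(s1^2+s2^2)) * exp(-(m1-m2)^2/(4*(s1^2+s2^2))).
s1^2 = 25, s2^2 = 1, s1^2+s2^2 = 26.
sqrt(2*5*1/(26)) = 0.620174.
(m1-m2)^2 = (3)^2 = 9.
exp(-9/(4*26)) = exp(-0.086538) = 0.9171.
H^2 = 1 - 0.620174*0.9171 = 0.4312

0.4312


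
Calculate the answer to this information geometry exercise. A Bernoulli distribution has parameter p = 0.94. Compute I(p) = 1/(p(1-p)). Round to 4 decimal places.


For Bernoulli(p), Fisher information is I(p) = 1/(p*(1-p)).
p = 0.94, 1-p = 0.06.
p*(1-p) = 0.0564.
I(p) = 1/0.0564 = 17.7305

17.7305


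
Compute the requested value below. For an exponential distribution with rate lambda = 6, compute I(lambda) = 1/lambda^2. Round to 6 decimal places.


Fisher information for exponential: I(lambda) = 1/lambda^2.
lambda = 6, lambda^2 = 36.
I = 1/36 = 0.027778

0.027778


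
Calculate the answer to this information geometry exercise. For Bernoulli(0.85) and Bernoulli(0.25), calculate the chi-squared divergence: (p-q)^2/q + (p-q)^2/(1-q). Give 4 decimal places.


Chi-squared divergence between Bernoulli distributions:
chi^2 = (p-q)^2/q + (p-q)^2/(1-q).
p = 0.85, q = 0.25, p-q = 0.6.
(p-q)^2 = 0.36.
term1 = 0.36/0.25 = 1.44.
term2 = 0.36/0.75 = 0.48.
chi^2 = 1.44 + 0.48 = 1.9200

1.9200


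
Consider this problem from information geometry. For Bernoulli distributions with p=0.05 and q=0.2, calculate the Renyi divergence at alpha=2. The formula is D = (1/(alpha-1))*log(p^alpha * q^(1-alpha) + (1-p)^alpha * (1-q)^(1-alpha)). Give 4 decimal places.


Renyi divergence of order alpha between Bernoulli distributions:
D = (1/(alpha-1))*log(p^alpha * q^(1-alpha) + (1-p)^alpha * (1-q)^(1-alpha)).
alpha = 2, p = 0.05, q = 0.2.
p^alpha * q^(1-alpha) = 0.05^2 * 0.2^-1 = 0.0125.
(1-p)^alpha * (1-q)^(1-alpha) = 0.95^2 * 0.8^-1 = 1.128125.
sum = 0.0125 + 1.128125 = 1.140625.
D = (1/1)*log(1.140625) = 0.1316

0.1316


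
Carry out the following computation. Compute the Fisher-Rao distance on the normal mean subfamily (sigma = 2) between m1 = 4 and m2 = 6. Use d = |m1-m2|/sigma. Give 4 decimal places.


On the fixed-variance normal subfamily, geodesic distance = |m1-m2|/sigma.
|4 - 6| = 2.
sigma = 2.
d = 2/2 = 1.0000

1.0000


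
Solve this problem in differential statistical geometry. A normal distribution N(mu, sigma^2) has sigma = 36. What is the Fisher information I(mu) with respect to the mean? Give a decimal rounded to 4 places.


The Fisher information for the mean of a normal distribution is I(mu) = 1/sigma^2.
sigma = 36, so sigma^2 = 1296.
I(mu) = 1/1296 = 0.0008

0.0008


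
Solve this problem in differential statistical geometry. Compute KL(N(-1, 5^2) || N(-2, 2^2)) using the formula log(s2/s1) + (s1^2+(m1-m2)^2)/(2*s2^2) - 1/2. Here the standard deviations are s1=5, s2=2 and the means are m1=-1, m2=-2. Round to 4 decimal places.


KL divergence between normal distributions:
KL = log(s2/s1) + (s1^2 + (m1-m2)^2)/(2*s2^2) - 1/2.
log(2/5) = -0.916291.
(5^2 + (-1--2)^2)/(2*2^2) = (25 + 1)/8 = 3.25.
KL = -0.916291 + 3.25 - 0.5 = 1.8337

1.8337


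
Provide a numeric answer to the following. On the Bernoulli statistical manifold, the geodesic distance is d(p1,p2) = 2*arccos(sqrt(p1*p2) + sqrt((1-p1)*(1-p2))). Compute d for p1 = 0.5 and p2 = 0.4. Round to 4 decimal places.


Geodesic distance on Bernoulli manifold:
d(p1,p2) = 2*arccos(sqrt(p1*p2) + sqrt((1-p1)*(1-p2))).
sqrt(p1*p2) = sqrt(0.5*0.4) = 0.447214.
sqrt((1-p1)*(1-p2)) = sqrt(0.5*0.6) = 0.547723.
arg = 0.447214 + 0.547723 = 0.994936.
d = 2*arccos(0.994936) = 0.2014

0.2014


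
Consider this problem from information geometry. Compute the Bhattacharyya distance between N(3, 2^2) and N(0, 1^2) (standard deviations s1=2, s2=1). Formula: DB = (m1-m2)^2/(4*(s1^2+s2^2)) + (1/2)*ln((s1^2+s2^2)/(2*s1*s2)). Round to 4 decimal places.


Bhattacharyya distance between two Gaussians:
DB = (m1-m2)^2/(4*(s1^2+s2^2)) + (1/2)*ln((s1^2+s2^2)/(2*s1*s2)).
(m1-m2)^2 = (3)^2 = 9.
s1^2+s2^2 = 4 + 1 = 5.
term1 = 9/20 = 0.45.
term2 = 0.5*ln(5/4.0) = 0.111572.
DB = 0.45 + 0.111572 = 0.5616

0.5616


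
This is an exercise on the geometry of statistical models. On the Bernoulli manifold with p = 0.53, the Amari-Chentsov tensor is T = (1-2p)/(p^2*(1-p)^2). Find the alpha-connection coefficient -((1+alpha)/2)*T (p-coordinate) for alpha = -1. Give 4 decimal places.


Skewness (Amari-Chentsov) tensor: T = (1-2p)/(p^2*(1-p)^2).
p = 0.53, 1-2p = -0.06, p^2 = 0.2809, (1-p)^2 = 0.2209.
T = -0.06/(0.2809 * 0.2209) = -0.96695.
In the p-coordinate, Gamma^(alpha) = Gamma^(0) - (alpha/2)*T with Gamma^(0) = (1/2)*g'(p) = -T/2,
so Gamma^(alpha) = -((1+alpha)/2)*T.
alpha = -1, -(1+alpha)/2 = 0.0.
Gamma = 0.0 * -0.96695 = 0.0000

0.0000


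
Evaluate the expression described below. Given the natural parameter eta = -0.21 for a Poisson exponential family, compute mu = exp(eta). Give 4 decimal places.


Expectation parameter for Poisson exponential family:
mu = exp(eta).
eta = -0.21.
mu = exp(-0.21) = 0.8106

0.8106


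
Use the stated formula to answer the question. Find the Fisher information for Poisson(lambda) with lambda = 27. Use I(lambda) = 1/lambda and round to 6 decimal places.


Fisher information for Poisson: I(lambda) = 1/lambda.
lambda = 27.
I(lambda) = 1/27 = 0.037037

0.037037


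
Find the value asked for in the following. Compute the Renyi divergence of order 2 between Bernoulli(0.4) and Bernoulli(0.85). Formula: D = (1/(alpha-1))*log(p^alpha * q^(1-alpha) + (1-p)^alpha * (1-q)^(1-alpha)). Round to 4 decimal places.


Renyi divergence of order alpha between Bernoulli distributions:
D = (1/(alpha-1))*log(p^alpha * q^(1-alpha) + (1-p)^alpha * (1-q)^(1-alpha)).
alpha = 2, p = 0.4, q = 0.85.
p^alpha * q^(1-alpha) = 0.4^2 * 0.85^-1 = 0.188235.
(1-p)^alpha * (1-q)^(1-alpha) = 0.6^2 * 0.15^-1 = 2.4.
sum = 0.188235 + 2.4 = 2.588235.
D = (1/1)*log(2.588235) = 0.9510

0.9510


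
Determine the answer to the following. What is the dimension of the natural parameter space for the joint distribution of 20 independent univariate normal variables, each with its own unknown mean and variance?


Exponential family dimension calculation:
Each univariate normal has two natural parameters (mu/sigma^2 and -1/(2 sigma^2)).
With 20 independent components, dim = 2 * 20 = 40.

40


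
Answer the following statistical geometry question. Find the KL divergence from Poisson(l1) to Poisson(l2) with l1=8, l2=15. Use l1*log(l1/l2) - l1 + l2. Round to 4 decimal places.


KL divergence for Poisson:
KL = l1*log(l1/l2) - l1 + l2.
l1 = 8, l2 = 15.
log(8/15) = -0.628609.
l1*log(l1/l2) = 8 * -0.628609 = -5.028869.
KL = -5.028869 - 8 + 15 = 1.9711

1.9711


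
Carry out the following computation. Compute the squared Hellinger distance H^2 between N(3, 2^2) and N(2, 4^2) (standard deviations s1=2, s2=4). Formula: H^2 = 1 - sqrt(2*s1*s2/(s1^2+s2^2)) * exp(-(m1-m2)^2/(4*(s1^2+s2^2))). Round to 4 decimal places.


Squared Hellinger distance for Gaussians:
H^2 = 1 - sqrt(2*s1*s2/(s1^2+s2^2)) * exp(-(m1-m2)^2/(4*(s1^2+s2^2))).
s1^2 = 4, s2^2 = 16, s1^2+s2^2 = 20.
sqrt(2*2*4/(20)) = 0.894427.
(m1-m2)^2 = (1)^2 = 1.
exp(-1/(4*20)) = exp(-0.0125) = 0.987578.
H^2 = 1 - 0.894427*0.987578 = 0.1167

0.1167


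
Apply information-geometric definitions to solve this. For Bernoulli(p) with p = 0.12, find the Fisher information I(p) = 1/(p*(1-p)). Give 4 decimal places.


For Bernoulli(p), Fisher information is I(p) = 1/(p*(1-p)).
p = 0.12, 1-p = 0.88.
p*(1-p) = 0.1056.
I(p) = 1/0.1056 = 9.4697

9.4697


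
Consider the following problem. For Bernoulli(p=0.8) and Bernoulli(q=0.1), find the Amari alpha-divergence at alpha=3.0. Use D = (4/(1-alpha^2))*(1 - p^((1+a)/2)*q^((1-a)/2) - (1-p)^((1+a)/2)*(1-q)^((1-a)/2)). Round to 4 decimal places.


Amari alpha-divergence:
D = (4/(1-alpha^2))*(1 - p^((1+a)/2)*q^((1-a)/2) - (1-p)^((1+a)/2)*(1-q)^((1-a)/2)).
alpha = 3.0, p = 0.8, q = 0.1.
e1 = (1+alpha)/2 = 2.0, e2 = (1-alpha)/2 = -1.0.
t1 = p^e1 * q^e2 = 0.8^2.0 * 0.1^-1.0 = 6.4.
t2 = (1-p)^e1 * (1-q)^e2 = 0.2^2.0 * 0.9^-1.0 = 0.044444.
4/(1-alpha^2) = -0.5.
D = -0.5*(1 - 6.4 - 0.044444) = 2.7222

2.7222


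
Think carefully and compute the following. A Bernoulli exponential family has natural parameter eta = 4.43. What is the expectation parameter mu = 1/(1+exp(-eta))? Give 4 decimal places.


Dual coordinate (expectation parameter) for Bernoulli:
mu = 1/(1+exp(-eta)).
eta = 4.43.
exp(-eta) = exp(-4.43) = 0.011914.
mu = 1/(1+0.011914) = 0.9882

0.9882


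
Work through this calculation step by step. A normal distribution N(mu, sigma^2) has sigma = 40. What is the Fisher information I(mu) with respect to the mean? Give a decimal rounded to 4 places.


The Fisher information for the mean of a normal distribution is I(mu) = 1/sigma^2.
sigma = 40, so sigma^2 = 1600.
I(mu) = 1/1600 = 0.0006

0.0006


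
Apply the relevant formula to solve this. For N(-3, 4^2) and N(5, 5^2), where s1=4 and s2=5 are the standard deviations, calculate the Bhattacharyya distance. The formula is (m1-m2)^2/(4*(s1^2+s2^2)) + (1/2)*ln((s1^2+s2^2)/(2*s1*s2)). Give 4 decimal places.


Bhattacharyya distance between two Gaussians:
DB = (m1-m2)^2/(4*(s1^2+s2^2)) + (1/2)*ln((s1^2+s2^2)/(2*s1*s2)).
(m1-m2)^2 = (-8)^2 = 64.
s1^2+s2^2 = 16 + 25 = 41.
term1 = 64/164 = 0.390244.
term2 = 0.5*ln(41/40.0) = 0.012346.
DB = 0.390244 + 0.012346 = 0.4026

0.4026


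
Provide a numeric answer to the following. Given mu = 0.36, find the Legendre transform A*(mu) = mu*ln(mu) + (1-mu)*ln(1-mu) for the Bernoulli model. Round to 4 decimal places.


Legendre transform for Bernoulli:
A*(mu) = mu*log(mu) + (1-mu)*log(1-mu).
mu = 0.36, 1-mu = 0.64.
mu*log(mu) = 0.36*log(0.36) = -0.367794.
(1-mu)*log(1-mu) = 0.64*log(0.64) = -0.285624.
A* = -0.367794 + -0.285624 = -0.6534

-0.6534


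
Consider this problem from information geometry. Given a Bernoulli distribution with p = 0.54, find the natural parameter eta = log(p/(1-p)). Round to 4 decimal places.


Natural parameter for Bernoulli: eta = log(p/(1-p)).
p = 0.54, 1-p = 0.46.
p/(1-p) = 1.173913.
eta = log(1.173913) = 0.1603

0.1603


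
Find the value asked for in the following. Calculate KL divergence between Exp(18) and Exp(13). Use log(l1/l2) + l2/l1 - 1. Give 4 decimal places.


KL divergence for exponential family:
KL = log(l1/l2) + l2/l1 - 1.
log(18/13) = 0.325422.
13/18 = 0.722222.
KL = 0.325422 + 0.722222 - 1 = 0.0476

0.0476


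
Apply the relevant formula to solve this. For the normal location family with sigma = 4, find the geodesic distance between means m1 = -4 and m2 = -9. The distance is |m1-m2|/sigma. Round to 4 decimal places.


On the fixed-variance normal subfamily, geodesic distance = |m1-m2|/sigma.
|-4 - -9| = 5.
sigma = 4.
d = 5/4 = 1.2500

1.2500


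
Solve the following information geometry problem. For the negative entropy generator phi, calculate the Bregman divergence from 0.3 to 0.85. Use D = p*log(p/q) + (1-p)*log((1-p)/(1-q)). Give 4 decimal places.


Bregman divergence with negative entropy generator:
D = p*log(p/q) + (1-p)*log((1-p)/(1-q)).
p = 0.3, q = 0.85.
p*log(p/q) = 0.3*log(0.3/0.85) = -0.312436.
(1-p)*log((1-p)/(1-q)) = 0.7*log(0.7/0.15) = 1.078312.
D = -0.312436 + 1.078312 = 0.7659

0.7659


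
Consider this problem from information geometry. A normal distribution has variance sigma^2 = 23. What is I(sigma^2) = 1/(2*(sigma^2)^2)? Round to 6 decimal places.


Fisher information for variance: I(sigma^2) = 1/(2*sigma^4).
sigma^2 = 23, so sigma^4 = 529.
I = 1/(2*529) = 1/1058 = 0.000945

0.000945


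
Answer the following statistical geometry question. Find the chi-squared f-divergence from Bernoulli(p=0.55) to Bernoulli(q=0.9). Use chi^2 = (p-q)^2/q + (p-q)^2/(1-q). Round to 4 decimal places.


Chi-squared divergence between Bernoulli distributions:
chi^2 = (p-q)^2/q + (p-q)^2/(1-q).
p = 0.55, q = 0.9, p-q = -0.35.
(p-q)^2 = 0.1225.
term1 = 0.1225/0.9 = 0.136111.
term2 = 0.1225/0.1 = 1.225.
chi^2 = 0.136111 + 1.225 = 1.3611

1.3611


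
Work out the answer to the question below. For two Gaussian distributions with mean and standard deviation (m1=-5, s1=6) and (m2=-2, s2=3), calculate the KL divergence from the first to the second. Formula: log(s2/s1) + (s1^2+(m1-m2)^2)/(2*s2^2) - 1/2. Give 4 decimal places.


KL divergence between normal distributions:
KL = log(s2/s1) + (s1^2 + (m1-m2)^2)/(2*s2^2) - 1/2.
log(3/6) = -0.693147.
(6^2 + (-5--2)^2)/(2*3^2) = (36 + 9)/18 = 2.5.
KL = -0.693147 + 2.5 - 0.5 = 1.3069

1.3069


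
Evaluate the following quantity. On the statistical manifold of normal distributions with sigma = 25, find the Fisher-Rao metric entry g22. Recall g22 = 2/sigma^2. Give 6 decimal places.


For the 2-parameter normal family, the Fisher metric has:
  g11 = 1/sigma^2, g22 = 2/sigma^2.
sigma = 25, sigma^2 = 625.
g22 = 0.003200

0.003200


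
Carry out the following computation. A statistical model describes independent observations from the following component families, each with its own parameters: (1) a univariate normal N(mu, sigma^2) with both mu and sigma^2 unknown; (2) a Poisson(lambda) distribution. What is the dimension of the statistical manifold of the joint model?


The dimension of a statistical manifold equals the number of free
(independent) real parameters of the model. For a product of independent
blocks the parameter counts add.
- normal (mu, sigma^2): 2.
- Poisson (lambda): 1.
Total = 2 + 1 = 3.
Dimension = 3

3


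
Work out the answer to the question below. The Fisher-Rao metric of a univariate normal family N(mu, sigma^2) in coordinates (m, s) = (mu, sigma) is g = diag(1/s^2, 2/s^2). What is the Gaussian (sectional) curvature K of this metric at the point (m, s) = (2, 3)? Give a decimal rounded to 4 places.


The metric has the form g = (A dm^2 + B ds^2)/s^2 with A = 1, B = 2.
Substitute u = sqrt(A/B)*m: g = B*(du^2 + ds^2)/s^2, i.e. B times the
Poincare upper half-plane metric, which has constant Gaussian curvature -1.
Scaling a 2D metric by a constant c divides the Gaussian curvature by c,
so K = -1/B = -1/(2) = -0.5000 everywhere (the point (m, s) = (2, 3) is irrelevant:
the curvature is constant).
The requested Gaussian curvature is K = -0.5000.

-0.5000


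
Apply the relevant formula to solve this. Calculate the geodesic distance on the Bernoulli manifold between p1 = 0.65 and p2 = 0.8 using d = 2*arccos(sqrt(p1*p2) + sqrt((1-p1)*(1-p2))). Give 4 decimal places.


Geodesic distance on Bernoulli manifold:
d(p1,p2) = 2*arccos(sqrt(p1*p2) + sqrt((1-p1)*(1-p2))).
sqrt(p1*p2) = sqrt(0.65*0.8) = 0.72111.
sqrt((1-p1)*(1-p2)) = sqrt(0.35*0.2) = 0.264575.
arg = 0.72111 + 0.264575 = 0.985685.
d = 2*arccos(0.985685) = 0.3388

0.3388


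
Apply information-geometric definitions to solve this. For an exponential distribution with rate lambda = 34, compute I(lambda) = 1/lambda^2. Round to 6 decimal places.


Fisher information for exponential: I(lambda) = 1/lambda^2.
lambda = 34, lambda^2 = 1156.
I = 1/1156 = 0.000865

0.000865


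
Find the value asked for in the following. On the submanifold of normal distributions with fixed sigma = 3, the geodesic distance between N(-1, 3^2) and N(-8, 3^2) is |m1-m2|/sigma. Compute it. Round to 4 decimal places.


On the fixed-variance normal subfamily, geodesic distance = |m1-m2|/sigma.
|-1 - -8| = 7.
sigma = 3.
d = 7/3 = 2.3333

2.3333


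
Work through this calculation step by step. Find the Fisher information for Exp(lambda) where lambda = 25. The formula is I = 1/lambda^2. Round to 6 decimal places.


Fisher information for exponential: I(lambda) = 1/lambda^2.
lambda = 25, lambda^2 = 625.
I = 1/625 = 0.001600

0.001600


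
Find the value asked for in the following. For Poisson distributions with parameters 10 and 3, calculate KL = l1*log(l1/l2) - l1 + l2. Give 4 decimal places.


KL divergence for Poisson:
KL = l1*log(l1/l2) - l1 + l2.
l1 = 10, l2 = 3.
log(10/3) = 1.203973.
l1*log(l1/l2) = 10 * 1.203973 = 12.039728.
KL = 12.039728 - 10 + 3 = 5.0397

5.0397


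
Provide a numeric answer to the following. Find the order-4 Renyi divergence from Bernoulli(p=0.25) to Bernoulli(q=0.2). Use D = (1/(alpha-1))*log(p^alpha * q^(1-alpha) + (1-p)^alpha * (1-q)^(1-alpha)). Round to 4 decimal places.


Renyi divergence of order alpha between Bernoulli distributions:
D = (1/(alpha-1))*log(p^alpha * q^(1-alpha) + (1-p)^alpha * (1-q)^(1-alpha)).
alpha = 4, p = 0.25, q = 0.2.
p^alpha * q^(1-alpha) = 0.25^4 * 0.2^-3 = 0.488281.
(1-p)^alpha * (1-q)^(1-alpha) = 0.75^4 * 0.8^-3 = 0.617981.
sum = 0.488281 + 0.617981 = 1.106262.
D = (1/3)*log(1.106262) = 0.0337

0.0337


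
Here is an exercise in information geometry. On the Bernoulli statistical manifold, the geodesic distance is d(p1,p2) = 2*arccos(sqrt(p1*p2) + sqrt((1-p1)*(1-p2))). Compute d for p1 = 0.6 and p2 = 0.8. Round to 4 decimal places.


Geodesic distance on Bernoulli manifold:
d(p1,p2) = 2*arccos(sqrt(p1*p2) + sqrt((1-p1)*(1-p2))).
sqrt(p1*p2) = sqrt(0.6*0.8) = 0.69282.
sqrt((1-p1)*(1-p2)) = sqrt(0.4*0.2) = 0.282843.
arg = 0.69282 + 0.282843 = 0.975663.
d = 2*arccos(0.975663) = 0.4421

0.4421


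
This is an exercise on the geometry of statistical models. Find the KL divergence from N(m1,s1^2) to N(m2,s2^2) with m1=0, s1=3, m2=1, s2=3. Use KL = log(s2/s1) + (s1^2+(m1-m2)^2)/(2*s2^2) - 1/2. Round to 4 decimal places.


KL divergence between normal distributions:
KL = log(s2/s1) + (s1^2 + (m1-m2)^2)/(2*s2^2) - 1/2.
log(3/3) = 0.0.
(3^2 + (0-1)^2)/(2*3^2) = (9 + 1)/18 = 0.555556.
KL = 0.0 + 0.555556 - 0.5 = 0.0556

0.0556


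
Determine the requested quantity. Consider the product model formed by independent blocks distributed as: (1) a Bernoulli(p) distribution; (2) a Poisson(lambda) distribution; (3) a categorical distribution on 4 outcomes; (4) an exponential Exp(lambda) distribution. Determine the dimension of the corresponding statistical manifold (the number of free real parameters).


The dimension of a statistical manifold equals the number of free
(independent) real parameters of the model. For a product of independent
blocks the parameter counts add.
- Bernoulli (p): 1.
- Poisson (lambda): 1.
- categorical on 4 outcomes (probabilities sum to 1): 4-1 = 3.
- exponential (lambda): 1.
Total = 1 + 1 + 3 + 1 = 6.
Dimension = 6

6


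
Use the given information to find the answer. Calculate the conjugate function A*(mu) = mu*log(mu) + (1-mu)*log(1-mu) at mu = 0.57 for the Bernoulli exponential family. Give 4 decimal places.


Legendre transform for Bernoulli:
A*(mu) = mu*log(mu) + (1-mu)*log(1-mu).
mu = 0.57, 1-mu = 0.43.
mu*log(mu) = 0.57*log(0.57) = -0.320408.
(1-mu)*log(1-mu) = 0.43*log(0.43) = -0.362907.
A* = -0.320408 + -0.362907 = -0.6833

-0.6833


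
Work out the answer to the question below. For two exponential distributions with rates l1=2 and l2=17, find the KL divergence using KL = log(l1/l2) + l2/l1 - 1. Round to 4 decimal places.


KL divergence for exponential family:
KL = log(l1/l2) + l2/l1 - 1.
log(2/17) = -2.140066.
17/2 = 8.5.
KL = -2.140066 + 8.5 - 1 = 5.3599

5.3599


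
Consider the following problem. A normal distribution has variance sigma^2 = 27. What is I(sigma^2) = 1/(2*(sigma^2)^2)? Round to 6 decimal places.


Fisher information for variance: I(sigma^2) = 1/(2*sigma^4).
sigma^2 = 27, so sigma^4 = 729.
I = 1/(2*729) = 1/1458 = 0.000686

0.000686


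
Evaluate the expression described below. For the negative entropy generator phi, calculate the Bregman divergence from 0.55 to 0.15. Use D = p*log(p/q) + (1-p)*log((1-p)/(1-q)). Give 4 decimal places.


Bregman divergence with negative entropy generator:
D = p*log(p/q) + (1-p)*log((1-p)/(1-q)).
p = 0.55, q = 0.15.
p*log(p/q) = 0.55*log(0.55/0.15) = 0.714606.
(1-p)*log((1-p)/(1-q)) = 0.45*log(0.45/0.85) = -0.286195.
D = 0.714606 + -0.286195 = 0.4284

0.4284


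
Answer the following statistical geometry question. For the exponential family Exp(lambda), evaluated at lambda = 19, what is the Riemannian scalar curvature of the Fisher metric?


This family has a single free parameter, so its statistical manifold
is 1-dimensional. The Riemann curvature tensor of any 1-dimensional
Riemannian manifold vanishes identically, so R = 0.

0


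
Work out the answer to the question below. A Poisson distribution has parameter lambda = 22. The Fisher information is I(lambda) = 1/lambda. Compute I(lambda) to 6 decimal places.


Fisher information for Poisson: I(lambda) = 1/lambda.
lambda = 22.
I(lambda) = 1/22 = 0.045455

0.045455


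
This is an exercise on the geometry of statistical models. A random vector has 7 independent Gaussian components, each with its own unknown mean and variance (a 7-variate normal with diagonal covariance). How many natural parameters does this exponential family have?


Exponential family dimension calculation:
Each univariate normal has two natural parameters (mu/sigma^2 and -1/(2 sigma^2)).
With 7 independent components, dim = 2 * 7 = 14.

14


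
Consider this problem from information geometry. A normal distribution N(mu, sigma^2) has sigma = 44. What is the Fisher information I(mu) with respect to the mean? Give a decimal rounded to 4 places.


The Fisher information for the mean of a normal distribution is I(mu) = 1/sigma^2.
sigma = 44, so sigma^2 = 1936.
I(mu) = 1/1936 = 0.0005

0.0005


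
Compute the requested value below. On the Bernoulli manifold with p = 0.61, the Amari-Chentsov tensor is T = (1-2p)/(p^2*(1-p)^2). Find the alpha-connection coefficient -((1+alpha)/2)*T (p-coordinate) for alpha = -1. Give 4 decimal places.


Skewness (Amari-Chentsov) tensor: T = (1-2p)/(p^2*(1-p)^2).
p = 0.61, 1-2p = -0.22, p^2 = 0.3721, (1-p)^2 = 0.1521.
T = -0.22/(0.3721 * 0.1521) = -3.887172.
In the p-coordinate, Gamma^(alpha) = Gamma^(0) - (alpha/2)*T with Gamma^(0) = (1/2)*g'(p) = -T/2,
so Gamma^(alpha) = -((1+alpha)/2)*T.
alpha = -1, -(1+alpha)/2 = 0.0.
Gamma = 0.0 * -3.887172 = 0.0000

0.0000


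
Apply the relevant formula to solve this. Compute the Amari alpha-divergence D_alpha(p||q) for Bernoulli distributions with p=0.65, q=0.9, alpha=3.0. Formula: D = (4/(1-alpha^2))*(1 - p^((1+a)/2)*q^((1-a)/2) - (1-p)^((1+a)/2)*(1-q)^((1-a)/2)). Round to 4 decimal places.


Amari alpha-divergence:
D = (4/(1-alpha^2))*(1 - p^((1+a)/2)*q^((1-a)/2) - (1-p)^((1+a)/2)*(1-q)^((1-a)/2)).
alpha = 3.0, p = 0.65, q = 0.9.
e1 = (1+alpha)/2 = 2.0, e2 = (1-alpha)/2 = -1.0.
t1 = p^e1 * q^e2 = 0.65^2.0 * 0.9^-1.0 = 0.469444.
t2 = (1-p)^e1 * (1-q)^e2 = 0.35^2.0 * 0.1^-1.0 = 1.225.
4/(1-alpha^2) = -0.5.
D = -0.5*(1 - 0.469444 - 1.225) = 0.3472

0.3472


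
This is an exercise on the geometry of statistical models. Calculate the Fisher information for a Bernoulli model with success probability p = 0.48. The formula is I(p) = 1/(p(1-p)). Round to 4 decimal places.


For Bernoulli(p), Fisher information is I(p) = 1/(p*(1-p)).
p = 0.48, 1-p = 0.52.
p*(1-p) = 0.2496.
I(p) = 1/0.2496 = 4.0064

4.0064


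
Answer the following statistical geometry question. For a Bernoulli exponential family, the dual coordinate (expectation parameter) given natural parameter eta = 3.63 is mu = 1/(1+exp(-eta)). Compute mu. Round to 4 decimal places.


Dual coordinate (expectation parameter) for Bernoulli:
mu = 1/(1+exp(-eta)).
eta = 3.63.
exp(-eta) = exp(-3.63) = 0.026516.
mu = 1/(1+0.026516) = 0.9742

0.9742
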